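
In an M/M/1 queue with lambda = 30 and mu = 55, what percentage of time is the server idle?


Idle fraction = (1 - rho) * 100 = (1 - 30/55) * 100 = 45.5%

45.5%


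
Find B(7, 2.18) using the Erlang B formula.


B(N,A) = (A^N/N!) / sum(A^k/k!, k=0..N) with N=7, A=2.18 = 0.0053

0.0053


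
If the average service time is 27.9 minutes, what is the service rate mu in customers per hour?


mu = 60 / avg_service_time = 60 / 27.9 = 2.15 per hour

2.15 per hour


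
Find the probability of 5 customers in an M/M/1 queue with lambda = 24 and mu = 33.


rho = 24/33; P(n) = (1-rho)*rho^n = (1-24/33)*(24/33)^5 = 0.0555

0.0555


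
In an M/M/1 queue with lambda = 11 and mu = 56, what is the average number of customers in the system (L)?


rho = 11/56; L = rho/(1-rho) = 0.24

0.24


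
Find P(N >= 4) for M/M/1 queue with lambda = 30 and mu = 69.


P(N >= 4) = rho^4 = (30/69)^4 = 0.0357

0.0357


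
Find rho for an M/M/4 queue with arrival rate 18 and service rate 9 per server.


rho = lambda/(c*mu) = 18/(4*9) = 0.5

0.5


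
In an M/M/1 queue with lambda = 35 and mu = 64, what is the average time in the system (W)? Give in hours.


W = 1/(mu - lambda) = 1/(64 - 35) = 0.0345 hours

0.0345 hours


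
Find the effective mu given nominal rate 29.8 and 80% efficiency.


Effective rate = mu * efficiency = 29.8 * 0.8 = 23.84 per hour

23.84 per hour


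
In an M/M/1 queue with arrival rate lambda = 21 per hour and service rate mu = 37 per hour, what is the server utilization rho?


rho = lambda/mu = 21/37 = 0.5676

0.5676


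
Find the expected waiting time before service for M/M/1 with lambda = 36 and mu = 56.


rho = 36/56; Wq = rho/(mu - lambda) = 0.0321 hours

0.0321 hours


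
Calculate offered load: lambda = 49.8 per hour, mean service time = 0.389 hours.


Offered load a = lambda * E[S] = 49.8 * 0.389 = 19.37 Erlangs

19.37 Erlangs


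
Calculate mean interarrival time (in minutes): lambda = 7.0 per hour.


Mean interarrival time = 60/lambda = 60/7.0 = 8.57 minutes

8.57 minutes


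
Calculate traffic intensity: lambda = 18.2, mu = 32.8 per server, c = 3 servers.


rho = lambda / (c * mu) = 18.2 / (3 * 32.8) = 0.185

0.185


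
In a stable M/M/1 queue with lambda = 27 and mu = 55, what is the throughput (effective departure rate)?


For a stable queue (lambda < mu), throughput = lambda = 27 per hour

27 per hour


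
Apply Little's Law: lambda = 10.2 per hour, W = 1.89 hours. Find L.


L = lambda * W = 10.2 * 1.89 = 19.28

19.28


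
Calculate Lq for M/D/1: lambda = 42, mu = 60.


M/D/1: Lq = rho^2 / (2*(1-rho)) where rho = 42/60; Lq = 0.82

0.82


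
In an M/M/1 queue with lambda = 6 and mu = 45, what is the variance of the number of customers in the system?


rho = 6/45; Var(N) = rho/(1-rho)^2 = 0.18

0.18


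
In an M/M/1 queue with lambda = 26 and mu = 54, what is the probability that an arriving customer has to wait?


P(wait) = rho = lambda/mu = 26/54 = 0.4815

0.4815


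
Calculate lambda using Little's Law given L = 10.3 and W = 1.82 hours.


lambda = L / W = 10.3 / 1.82 = 5.66 per hour

5.66 per hour


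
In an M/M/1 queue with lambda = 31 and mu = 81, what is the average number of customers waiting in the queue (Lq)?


rho = 31/81; Lq = rho^2/(1-rho) = 0.24

0.24


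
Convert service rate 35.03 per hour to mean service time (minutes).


Mean service time = 60/mu = 60/35.03 = 1.71 minutes

1.71 minutes


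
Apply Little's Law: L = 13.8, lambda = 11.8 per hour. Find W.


W = L / lambda = 13.8 / 11.8 = 1.1695 hours

1.1695 hours


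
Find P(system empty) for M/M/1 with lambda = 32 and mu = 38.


P0 = 1 - rho = 1 - 32/38 = 0.1579

0.1579


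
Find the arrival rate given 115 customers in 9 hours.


lambda = total arrivals / time = 115 / 9 = 12.78 per hour

12.78 per hour


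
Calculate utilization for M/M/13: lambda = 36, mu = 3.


rho = lambda/(c*mu) = 36/(13*3) = 0.9231

0.9231


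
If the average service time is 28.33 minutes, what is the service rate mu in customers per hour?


mu = 60 / avg_service_time = 60 / 28.33 = 2.12 per hour

2.12 per hour


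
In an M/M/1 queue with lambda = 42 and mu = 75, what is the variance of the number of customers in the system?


rho = 42/75; Var(N) = rho/(1-rho)^2 = 2.89

2.89


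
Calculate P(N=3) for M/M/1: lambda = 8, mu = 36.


rho = 8/36; P(n) = (1-rho)*rho^n = (1-8/36)*(8/36)^3 = 0.0085

0.0085


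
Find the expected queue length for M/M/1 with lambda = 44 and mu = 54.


rho = 44/54; Lq = rho^2/(1-rho) = 3.59

3.59


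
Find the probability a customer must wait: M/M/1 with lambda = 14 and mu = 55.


P(wait) = rho = lambda/mu = 14/55 = 0.2545

0.2545


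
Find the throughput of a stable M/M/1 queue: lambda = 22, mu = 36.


For a stable queue (lambda < mu), throughput = lambda = 22 per hour

22 per hour


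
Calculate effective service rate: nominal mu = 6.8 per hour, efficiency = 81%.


Effective rate = mu * efficiency = 6.8 * 0.81 = 5.51 per hour

5.51 per hour


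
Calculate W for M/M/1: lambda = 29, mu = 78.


W = 1/(mu - lambda) = 1/(78 - 29) = 0.0204 hours

0.0204 hours


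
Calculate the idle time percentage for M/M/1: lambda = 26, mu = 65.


Idle fraction = (1 - rho) * 100 = (1 - 26/65) * 100 = 60.0%

60.0%


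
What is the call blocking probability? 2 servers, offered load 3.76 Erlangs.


B(N,A) = (A^N/N!) / sum(A^k/k!, k=0..N) with N=2, A=3.76 = 0.5976

0.5976


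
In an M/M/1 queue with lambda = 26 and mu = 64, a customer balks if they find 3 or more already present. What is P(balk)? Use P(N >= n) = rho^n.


P(N >= 3) = rho^3 = (26/64)^3 = 0.067

0.067


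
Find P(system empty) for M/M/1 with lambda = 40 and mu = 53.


P0 = 1 - rho = 1 - 40/53 = 0.2453

0.2453


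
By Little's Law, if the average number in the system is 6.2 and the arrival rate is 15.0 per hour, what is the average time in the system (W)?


W = L / lambda = 6.2 / 15.0 = 0.4133 hours

0.4133 hours


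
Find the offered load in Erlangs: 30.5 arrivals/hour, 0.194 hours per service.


Offered load a = lambda * E[S] = 30.5 * 0.194 = 5.92 Erlangs

5.92 Erlangs


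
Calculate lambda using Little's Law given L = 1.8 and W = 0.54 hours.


lambda = L / W = 1.8 / 0.54 = 3.33 per hour

3.33 per hour


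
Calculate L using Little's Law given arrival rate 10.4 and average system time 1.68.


L = lambda * W = 10.4 * 1.68 = 17.47

17.47


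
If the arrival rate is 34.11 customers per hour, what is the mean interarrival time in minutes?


Mean interarrival time = 60/lambda = 60/34.11 = 1.76 minutes

1.76 minutes


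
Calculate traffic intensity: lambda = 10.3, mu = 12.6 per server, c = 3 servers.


rho = lambda / (c * mu) = 10.3 / (3 * 12.6) = 0.2725

0.2725


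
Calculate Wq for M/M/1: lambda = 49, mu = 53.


rho = 49/53; Wq = rho/(mu - lambda) = 0.2311 hours

0.2311 hours


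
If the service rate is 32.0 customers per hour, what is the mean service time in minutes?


Mean service time = 60/mu = 60/32.0 = 1.88 minutes

1.88 minutes


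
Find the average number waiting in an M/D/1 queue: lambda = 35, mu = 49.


M/D/1: Lq = rho^2 / (2*(1-rho)) where rho = 35/49; Lq = 0.89

0.89


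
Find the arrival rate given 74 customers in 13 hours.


lambda = total arrivals / time = 74 / 13 = 5.69 per hour

5.69 per hour


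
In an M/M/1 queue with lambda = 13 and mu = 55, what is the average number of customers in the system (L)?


rho = 13/55; L = rho/(1-rho) = 0.31

0.31


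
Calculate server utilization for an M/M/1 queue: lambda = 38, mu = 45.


rho = lambda/mu = 38/45 = 0.8444

0.8444


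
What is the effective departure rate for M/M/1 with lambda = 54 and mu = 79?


For a stable queue (lambda < mu), throughput = lambda = 54 per hour

54 per hour


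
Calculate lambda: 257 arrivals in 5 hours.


lambda = total arrivals / time = 257 / 5 = 51.4 per hour

51.4 per hour


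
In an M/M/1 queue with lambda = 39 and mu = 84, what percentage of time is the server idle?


Idle fraction = (1 - rho) * 100 = (1 - 39/84) * 100 = 53.6%

53.6%


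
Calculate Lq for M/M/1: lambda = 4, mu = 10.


rho = 4/10; Lq = rho^2/(1-rho) = 0.27

0.27


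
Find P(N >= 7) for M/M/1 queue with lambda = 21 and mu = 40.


P(N >= 7) = rho^7 = (21/40)^7 = 0.011

0.011


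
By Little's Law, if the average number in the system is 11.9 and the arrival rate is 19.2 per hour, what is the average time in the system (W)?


W = L / lambda = 11.9 / 19.2 = 0.6198 hours

0.6198 hours


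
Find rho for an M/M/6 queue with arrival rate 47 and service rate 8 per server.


rho = lambda/(c*mu) = 47/(6*8) = 0.9792

0.9792


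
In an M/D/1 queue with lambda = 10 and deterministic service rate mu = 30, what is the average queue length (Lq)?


M/D/1: Lq = rho^2 / (2*(1-rho)) where rho = 10/30; Lq = 0.08

0.08


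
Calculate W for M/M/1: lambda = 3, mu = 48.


W = 1/(mu - lambda) = 1/(48 - 3) = 0.0222 hours

0.0222 hours


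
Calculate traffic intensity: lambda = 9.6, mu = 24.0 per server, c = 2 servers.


rho = lambda / (c * mu) = 9.6 / (2 * 24.0) = 0.2

0.2


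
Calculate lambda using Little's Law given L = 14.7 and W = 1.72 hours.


lambda = L / W = 14.7 / 1.72 = 8.55 per hour

8.55 per hour


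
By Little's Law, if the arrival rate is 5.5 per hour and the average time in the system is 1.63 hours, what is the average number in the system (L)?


L = lambda * W = 5.5 * 1.63 = 8.97

8.97


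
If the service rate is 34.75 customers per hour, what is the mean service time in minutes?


Mean service time = 60/mu = 60/34.75 = 1.73 minutes

1.73 minutes


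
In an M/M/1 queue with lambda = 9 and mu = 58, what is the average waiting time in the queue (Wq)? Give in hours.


rho = 9/58; Wq = rho/(mu - lambda) = 0.0032 hours

0.0032 hours


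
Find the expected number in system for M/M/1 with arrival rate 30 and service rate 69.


rho = 30/69; L = rho/(1-rho) = 0.77

0.77


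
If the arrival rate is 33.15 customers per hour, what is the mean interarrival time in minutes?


Mean interarrival time = 60/lambda = 60/33.15 = 1.81 minutes

1.81 minutes


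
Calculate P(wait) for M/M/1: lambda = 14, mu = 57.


P(wait) = rho = lambda/mu = 14/57 = 0.2456

0.2456


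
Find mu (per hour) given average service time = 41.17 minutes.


mu = 60 / avg_service_time = 60 / 41.17 = 1.46 per hour

1.46 per hour


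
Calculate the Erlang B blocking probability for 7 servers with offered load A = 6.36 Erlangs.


B(N,A) = (A^N/N!) / sum(A^k/k!, k=0..N) with N=7, A=6.36 = 0.2084

0.2084


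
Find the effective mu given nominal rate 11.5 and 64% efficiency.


Effective rate = mu * efficiency = 11.5 * 0.64 = 7.36 per hour

7.36 per hour


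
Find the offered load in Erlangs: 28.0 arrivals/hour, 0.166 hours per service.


Offered load a = lambda * E[S] = 28.0 * 0.166 = 4.65 Erlangs

4.65 Erlangs


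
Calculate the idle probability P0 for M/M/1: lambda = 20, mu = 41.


P0 = 1 - rho = 1 - 20/41 = 0.5122

0.5122


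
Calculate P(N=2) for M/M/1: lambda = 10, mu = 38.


rho = 10/38; P(n) = (1-rho)*rho^n = (1-10/38)*(10/38)^2 = 0.051

0.051


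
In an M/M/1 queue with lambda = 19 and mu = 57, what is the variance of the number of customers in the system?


rho = 19/57; Var(N) = rho/(1-rho)^2 = 0.75

0.75


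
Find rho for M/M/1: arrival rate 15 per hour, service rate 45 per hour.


rho = lambda/mu = 15/45 = 0.3333

0.3333


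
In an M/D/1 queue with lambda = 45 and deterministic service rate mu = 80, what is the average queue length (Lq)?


M/D/1: Lq = rho^2 / (2*(1-rho)) where rho = 45/80; Lq = 0.36

0.36


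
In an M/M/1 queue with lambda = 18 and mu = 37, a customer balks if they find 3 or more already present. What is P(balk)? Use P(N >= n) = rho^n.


P(N >= 3) = rho^3 = (18/37)^3 = 0.1151

0.1151


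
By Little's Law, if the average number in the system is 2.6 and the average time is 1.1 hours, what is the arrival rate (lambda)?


lambda = L / W = 2.6 / 1.1 = 2.36 per hour

2.36 per hour


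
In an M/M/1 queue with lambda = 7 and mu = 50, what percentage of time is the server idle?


Idle fraction = (1 - rho) * 100 = (1 - 7/50) * 100 = 86.0%

86.0%


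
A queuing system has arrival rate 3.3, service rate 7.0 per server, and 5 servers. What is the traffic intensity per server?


rho = lambda / (c * mu) = 3.3 / (5 * 7.0) = 0.0943

0.0943


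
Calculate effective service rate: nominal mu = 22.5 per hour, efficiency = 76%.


Effective rate = mu * efficiency = 22.5 * 0.76 = 17.1 per hour

17.1 per hour


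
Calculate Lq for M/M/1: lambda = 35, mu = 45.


rho = 35/45; Lq = rho^2/(1-rho) = 2.72

2.72


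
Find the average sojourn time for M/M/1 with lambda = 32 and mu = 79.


W = 1/(mu - lambda) = 1/(79 - 32) = 0.0213 hours

0.0213 hours


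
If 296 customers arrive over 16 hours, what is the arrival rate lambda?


lambda = total arrivals / time = 296 / 16 = 18.5 per hour

18.5 per hour


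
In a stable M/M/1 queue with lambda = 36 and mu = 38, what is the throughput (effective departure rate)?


For a stable queue (lambda < mu), throughput = lambda = 36 per hour

36 per hour


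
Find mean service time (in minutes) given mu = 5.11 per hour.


Mean service time = 60/mu = 60/5.11 = 11.74 minutes

11.74 minutes


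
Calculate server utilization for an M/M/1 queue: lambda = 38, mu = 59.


rho = lambda/mu = 38/59 = 0.6441

0.6441


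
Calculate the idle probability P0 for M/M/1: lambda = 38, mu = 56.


P0 = 1 - rho = 1 - 38/56 = 0.3214

0.3214


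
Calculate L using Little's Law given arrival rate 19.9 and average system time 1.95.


L = lambda * W = 19.9 * 1.95 = 38.81

38.81


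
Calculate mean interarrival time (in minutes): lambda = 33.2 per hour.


Mean interarrival time = 60/lambda = 60/33.2 = 1.81 minutes

1.81 minutes


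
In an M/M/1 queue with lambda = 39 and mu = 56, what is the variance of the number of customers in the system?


rho = 39/56; Var(N) = rho/(1-rho)^2 = 7.56

7.56


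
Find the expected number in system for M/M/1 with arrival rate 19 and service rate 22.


rho = 19/22; L = rho/(1-rho) = 6.33

6.33


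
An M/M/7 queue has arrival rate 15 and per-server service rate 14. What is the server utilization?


rho = lambda/(c*mu) = 15/(7*14) = 0.1531

0.1531


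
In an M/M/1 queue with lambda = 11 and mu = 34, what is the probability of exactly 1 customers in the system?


rho = 11/34; P(n) = (1-rho)*rho^n = (1-11/34)*(11/34)^1 = 0.2189

0.2189


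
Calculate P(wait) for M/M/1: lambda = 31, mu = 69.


P(wait) = rho = lambda/mu = 31/69 = 0.4493

0.4493


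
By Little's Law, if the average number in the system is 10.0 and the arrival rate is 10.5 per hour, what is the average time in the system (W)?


W = L / lambda = 10.0 / 10.5 = 0.9524 hours

0.9524 hours


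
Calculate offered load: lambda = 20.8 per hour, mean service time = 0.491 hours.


Offered load a = lambda * E[S] = 20.8 * 0.491 = 10.21 Erlangs

10.21 Erlangs


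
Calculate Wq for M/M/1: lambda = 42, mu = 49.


rho = 42/49; Wq = rho/(mu - lambda) = 0.1224 hours

0.1224 hours


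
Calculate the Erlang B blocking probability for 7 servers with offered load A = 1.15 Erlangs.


B(N,A) = (A^N/N!) / sum(A^k/k!, k=0..N) with N=7, A=1.15 = 0.0002

0.0002


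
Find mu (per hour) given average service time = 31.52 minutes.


mu = 60 / avg_service_time = 60 / 31.52 = 1.9 per hour

1.9 per hour


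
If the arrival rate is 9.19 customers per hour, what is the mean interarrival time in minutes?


Mean interarrival time = 60/lambda = 60/9.19 = 6.53 minutes

6.53 minutes


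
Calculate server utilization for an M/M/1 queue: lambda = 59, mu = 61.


rho = lambda/mu = 59/61 = 0.9672

0.9672


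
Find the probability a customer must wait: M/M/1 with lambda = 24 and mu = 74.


P(wait) = rho = lambda/mu = 24/74 = 0.3243

0.3243


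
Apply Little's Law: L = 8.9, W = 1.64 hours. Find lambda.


lambda = L / W = 8.9 / 1.64 = 5.43 per hour

5.43 per hour


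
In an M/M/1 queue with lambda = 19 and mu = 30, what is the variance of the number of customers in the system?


rho = 19/30; Var(N) = rho/(1-rho)^2 = 4.71

4.71


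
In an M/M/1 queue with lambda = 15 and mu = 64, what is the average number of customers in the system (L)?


rho = 15/64; L = rho/(1-rho) = 0.31

0.31


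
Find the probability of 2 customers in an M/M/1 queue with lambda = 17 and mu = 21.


rho = 17/21; P(n) = (1-rho)*rho^n = (1-17/21)*(17/21)^2 = 0.1248

0.1248


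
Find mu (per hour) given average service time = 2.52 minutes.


mu = 60 / avg_service_time = 60 / 2.52 = 23.81 per hour

23.81 per hour


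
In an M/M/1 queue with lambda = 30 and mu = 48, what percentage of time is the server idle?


Idle fraction = (1 - rho) * 100 = (1 - 30/48) * 100 = 37.5%

37.5%


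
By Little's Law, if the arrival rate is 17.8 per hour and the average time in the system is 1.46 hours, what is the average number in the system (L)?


L = lambda * W = 17.8 * 1.46 = 25.99

25.99


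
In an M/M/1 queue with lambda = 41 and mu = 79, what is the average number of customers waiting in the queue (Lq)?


rho = 41/79; Lq = rho^2/(1-rho) = 0.56

0.56


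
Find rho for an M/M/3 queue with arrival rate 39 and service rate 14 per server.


rho = lambda/(c*mu) = 39/(3*14) = 0.9286

0.9286


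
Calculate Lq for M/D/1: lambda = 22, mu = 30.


M/D/1: Lq = rho^2 / (2*(1-rho)) where rho = 22/30; Lq = 1.01

1.01


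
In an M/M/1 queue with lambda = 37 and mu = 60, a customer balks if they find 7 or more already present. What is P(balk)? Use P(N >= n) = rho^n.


P(N >= 7) = rho^7 = (37/60)^7 = 0.0339

0.0339


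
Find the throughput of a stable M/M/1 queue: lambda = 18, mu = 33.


For a stable queue (lambda < mu), throughput = lambda = 18 per hour

18 per hour


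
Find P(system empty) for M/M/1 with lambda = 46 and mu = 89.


P0 = 1 - rho = 1 - 46/89 = 0.4831

0.4831


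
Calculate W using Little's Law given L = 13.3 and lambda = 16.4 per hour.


W = L / lambda = 13.3 / 16.4 = 0.811 hours

0.811 hours


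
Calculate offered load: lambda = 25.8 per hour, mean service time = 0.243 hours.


Offered load a = lambda * E[S] = 25.8 * 0.243 = 6.27 Erlangs

6.27 Erlangs


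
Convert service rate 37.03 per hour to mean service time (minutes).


Mean service time = 60/mu = 60/37.03 = 1.62 minutes

1.62 minutes


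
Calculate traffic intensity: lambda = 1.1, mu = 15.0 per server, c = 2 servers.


rho = lambda / (c * mu) = 1.1 / (2 * 15.0) = 0.0367

0.0367


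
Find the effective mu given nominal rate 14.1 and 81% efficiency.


Effective rate = mu * efficiency = 14.1 * 0.81 = 11.42 per hour

11.42 per hour


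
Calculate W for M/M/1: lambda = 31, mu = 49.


W = 1/(mu - lambda) = 1/(49 - 31) = 0.0556 hours

0.0556 hours


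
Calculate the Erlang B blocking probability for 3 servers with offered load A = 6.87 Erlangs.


B(N,A) = (A^N/N!) / sum(A^k/k!, k=0..N) with N=3, A=6.87 = 0.632

0.632


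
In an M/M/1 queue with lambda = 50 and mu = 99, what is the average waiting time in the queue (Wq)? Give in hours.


rho = 50/99; Wq = rho/(mu - lambda) = 0.0103 hours

0.0103 hours


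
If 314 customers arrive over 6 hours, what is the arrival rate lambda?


lambda = total arrivals / time = 314 / 6 = 52.33 per hour

52.33 per hour


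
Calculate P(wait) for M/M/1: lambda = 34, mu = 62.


P(wait) = rho = lambda/mu = 34/62 = 0.5484

0.5484


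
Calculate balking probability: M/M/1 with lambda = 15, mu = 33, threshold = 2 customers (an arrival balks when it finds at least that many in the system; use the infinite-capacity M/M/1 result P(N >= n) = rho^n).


P(N >= 2) = rho^2 = (15/33)^2 = 0.2066

0.2066


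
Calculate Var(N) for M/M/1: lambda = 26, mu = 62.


rho = 26/62; Var(N) = rho/(1-rho)^2 = 1.24

1.24


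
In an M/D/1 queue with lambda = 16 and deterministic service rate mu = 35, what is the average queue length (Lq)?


M/D/1: Lq = rho^2 / (2*(1-rho)) where rho = 16/35; Lq = 0.19

0.19


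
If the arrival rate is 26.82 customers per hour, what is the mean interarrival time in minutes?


Mean interarrival time = 60/lambda = 60/26.82 = 2.24 minutes

2.24 minutes


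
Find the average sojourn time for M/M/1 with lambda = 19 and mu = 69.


W = 1/(mu - lambda) = 1/(69 - 19) = 0.02 hours

0.02 hours


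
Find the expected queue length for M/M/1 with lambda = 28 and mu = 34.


rho = 28/34; Lq = rho^2/(1-rho) = 3.84

3.84


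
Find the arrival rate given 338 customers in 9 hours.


lambda = total arrivals / time = 338 / 9 = 37.56 per hour

37.56 per hour


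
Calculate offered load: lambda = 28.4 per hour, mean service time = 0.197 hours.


Offered load a = lambda * E[S] = 28.4 * 0.197 = 5.59 Erlangs

5.59 Erlangs


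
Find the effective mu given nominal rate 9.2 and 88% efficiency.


Effective rate = mu * efficiency = 9.2 * 0.88 = 8.1 per hour

8.1 per hour


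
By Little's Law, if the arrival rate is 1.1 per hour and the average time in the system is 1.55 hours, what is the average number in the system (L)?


L = lambda * W = 1.1 * 1.55 = 1.71

1.71


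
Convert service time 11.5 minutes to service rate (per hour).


mu = 60 / avg_service_time = 60 / 11.5 = 5.22 per hour

5.22 per hour


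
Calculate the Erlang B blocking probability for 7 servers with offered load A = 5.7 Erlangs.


B(N,A) = (A^N/N!) / sum(A^k/k!, k=0..N) with N=7, A=5.7 = 0.1655

0.1655


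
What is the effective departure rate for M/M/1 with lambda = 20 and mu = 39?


For a stable queue (lambda < mu), throughput = lambda = 20 per hour

20 per hour


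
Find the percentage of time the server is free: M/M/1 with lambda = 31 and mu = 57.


Idle fraction = (1 - rho) * 100 = (1 - 31/57) * 100 = 45.6%

45.6%


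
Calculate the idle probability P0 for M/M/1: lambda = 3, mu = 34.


P0 = 1 - rho = 1 - 3/34 = 0.9118

0.9118


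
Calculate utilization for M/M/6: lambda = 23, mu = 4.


rho = lambda/(c*mu) = 23/(6*4) = 0.9583

0.9583


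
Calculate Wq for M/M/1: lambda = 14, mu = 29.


rho = 14/29; Wq = rho/(mu - lambda) = 0.0322 hours

0.0322 hours


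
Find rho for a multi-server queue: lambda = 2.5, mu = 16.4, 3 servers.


rho = lambda / (c * mu) = 2.5 / (3 * 16.4) = 0.0508

0.0508


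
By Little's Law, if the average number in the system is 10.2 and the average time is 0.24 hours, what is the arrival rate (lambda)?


lambda = L / W = 10.2 / 0.24 = 42.5 per hour

42.5 per hour


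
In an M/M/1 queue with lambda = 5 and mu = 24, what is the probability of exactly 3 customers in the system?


rho = 5/24; P(n) = (1-rho)*rho^n = (1-5/24)*(5/24)^3 = 0.0072

0.0072


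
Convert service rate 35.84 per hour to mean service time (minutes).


Mean service time = 60/mu = 60/35.84 = 1.67 minutes

1.67 minutes


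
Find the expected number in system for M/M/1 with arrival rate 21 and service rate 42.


rho = 21/42; L = rho/(1-rho) = 1.0

1.0


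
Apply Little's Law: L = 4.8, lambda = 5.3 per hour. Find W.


W = L / lambda = 4.8 / 5.3 = 0.9057 hours

0.9057 hours


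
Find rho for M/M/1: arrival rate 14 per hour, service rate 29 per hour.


rho = lambda/mu = 14/29 = 0.4828

0.4828


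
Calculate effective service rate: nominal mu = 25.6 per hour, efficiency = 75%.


Effective rate = mu * efficiency = 25.6 * 0.75 = 19.2 per hour

19.2 per hour


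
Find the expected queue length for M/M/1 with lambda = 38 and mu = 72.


rho = 38/72; Lq = rho^2/(1-rho) = 0.59

0.59


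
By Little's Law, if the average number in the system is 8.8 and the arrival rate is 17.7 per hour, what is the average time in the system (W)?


W = L / lambda = 8.8 / 17.7 = 0.4972 hours

0.4972 hours


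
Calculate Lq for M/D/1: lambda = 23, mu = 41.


M/D/1: Lq = rho^2 / (2*(1-rho)) where rho = 23/41; Lq = 0.36

0.36


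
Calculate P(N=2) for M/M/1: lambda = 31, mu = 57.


rho = 31/57; P(n) = (1-rho)*rho^n = (1-31/57)*(31/57)^2 = 0.1349

0.1349


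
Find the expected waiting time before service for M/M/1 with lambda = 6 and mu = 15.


rho = 6/15; Wq = rho/(mu - lambda) = 0.0444 hours

0.0444 hours


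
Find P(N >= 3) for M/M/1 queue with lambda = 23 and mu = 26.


P(N >= 3) = rho^3 = (23/26)^3 = 0.6923

0.6923


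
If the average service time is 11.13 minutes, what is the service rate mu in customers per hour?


mu = 60 / avg_service_time = 60 / 11.13 = 5.39 per hour

5.39 per hour


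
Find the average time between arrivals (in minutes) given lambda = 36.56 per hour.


Mean interarrival time = 60/lambda = 60/36.56 = 1.64 minutes

1.64 minutes


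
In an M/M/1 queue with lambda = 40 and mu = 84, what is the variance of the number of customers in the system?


rho = 40/84; Var(N) = rho/(1-rho)^2 = 1.74

1.74


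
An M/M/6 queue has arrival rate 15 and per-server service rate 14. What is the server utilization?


rho = lambda/(c*mu) = 15/(6*14) = 0.1786

0.1786


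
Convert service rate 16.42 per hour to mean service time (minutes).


Mean service time = 60/mu = 60/16.42 = 3.65 minutes

3.65 minutes


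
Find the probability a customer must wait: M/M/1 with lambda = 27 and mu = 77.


P(wait) = rho = lambda/mu = 27/77 = 0.3506

0.3506


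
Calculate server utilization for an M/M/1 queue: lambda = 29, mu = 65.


rho = lambda/mu = 29/65 = 0.4462

0.4462


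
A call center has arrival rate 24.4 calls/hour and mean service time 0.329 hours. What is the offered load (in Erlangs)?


Offered load a = lambda * E[S] = 24.4 * 0.329 = 8.03 Erlangs

8.03 Erlangs


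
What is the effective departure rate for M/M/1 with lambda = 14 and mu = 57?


For a stable queue (lambda < mu), throughput = lambda = 14 per hour

14 per hour


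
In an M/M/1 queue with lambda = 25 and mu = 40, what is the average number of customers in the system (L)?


rho = 25/40; L = rho/(1-rho) = 1.67

1.67


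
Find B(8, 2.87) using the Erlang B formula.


B(N,A) = (A^N/N!) / sum(A^k/k!, k=0..N) with N=8, A=2.87 = 0.0065

0.0065


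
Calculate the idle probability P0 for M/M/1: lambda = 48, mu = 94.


P0 = 1 - rho = 1 - 48/94 = 0.4894

0.4894


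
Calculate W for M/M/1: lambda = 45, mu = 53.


W = 1/(mu - lambda) = 1/(53 - 45) = 0.125 hours

0.125 hours


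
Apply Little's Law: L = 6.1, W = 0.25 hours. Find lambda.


lambda = L / W = 6.1 / 0.25 = 24.4 per hour

24.4 per hour


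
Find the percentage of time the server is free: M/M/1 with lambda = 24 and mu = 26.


Idle fraction = (1 - rho) * 100 = (1 - 24/26) * 100 = 7.7%

7.7%


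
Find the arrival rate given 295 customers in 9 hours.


lambda = total arrivals / time = 295 / 9 = 32.78 per hour

32.78 per hour


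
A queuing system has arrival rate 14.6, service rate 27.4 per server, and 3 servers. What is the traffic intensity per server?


rho = lambda / (c * mu) = 14.6 / (3 * 27.4) = 0.1776

0.1776


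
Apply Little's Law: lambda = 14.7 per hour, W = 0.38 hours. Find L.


L = lambda * W = 14.7 * 0.38 = 5.59

5.59


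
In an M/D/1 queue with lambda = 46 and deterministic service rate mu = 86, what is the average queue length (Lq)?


M/D/1: Lq = rho^2 / (2*(1-rho)) where rho = 46/86; Lq = 0.31

0.31


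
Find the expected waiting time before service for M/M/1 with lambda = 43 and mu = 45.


rho = 43/45; Wq = rho/(mu - lambda) = 0.4778 hours

0.4778 hours


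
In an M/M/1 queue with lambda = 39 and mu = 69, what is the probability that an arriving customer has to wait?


P(wait) = rho = lambda/mu = 39/69 = 0.5652

0.5652


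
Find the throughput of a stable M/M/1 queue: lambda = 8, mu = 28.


For a stable queue (lambda < mu), throughput = lambda = 8 per hour

8 per hour


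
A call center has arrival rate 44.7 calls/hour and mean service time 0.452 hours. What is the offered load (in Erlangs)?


Offered load a = lambda * E[S] = 44.7 * 0.452 = 20.2 Erlangs

20.2 Erlangs


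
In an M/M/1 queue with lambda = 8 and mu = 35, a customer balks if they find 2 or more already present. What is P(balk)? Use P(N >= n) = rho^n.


P(N >= 2) = rho^2 = (8/35)^2 = 0.0522

0.0522


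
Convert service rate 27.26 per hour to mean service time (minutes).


Mean service time = 60/mu = 60/27.26 = 2.2 minutes

2.2 minutes


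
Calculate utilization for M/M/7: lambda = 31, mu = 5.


rho = lambda/(c*mu) = 31/(7*5) = 0.8857

0.8857


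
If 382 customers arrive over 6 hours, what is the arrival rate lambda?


lambda = total arrivals / time = 382 / 6 = 63.67 per hour

63.67 per hour


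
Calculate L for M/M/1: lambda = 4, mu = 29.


rho = 4/29; L = rho/(1-rho) = 0.16

0.16


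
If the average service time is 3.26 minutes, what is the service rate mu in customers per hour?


mu = 60 / avg_service_time = 60 / 3.26 = 18.4 per hour

18.4 per hour


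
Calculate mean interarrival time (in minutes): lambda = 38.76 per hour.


Mean interarrival time = 60/lambda = 60/38.76 = 1.55 minutes

1.55 minutes


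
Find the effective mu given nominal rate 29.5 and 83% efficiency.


Effective rate = mu * efficiency = 29.5 * 0.83 = 24.49 per hour

24.49 per hour


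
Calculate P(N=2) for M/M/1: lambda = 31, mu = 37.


rho = 31/37; P(n) = (1-rho)*rho^n = (1-31/37)*(31/37)^2 = 0.1138

0.1138


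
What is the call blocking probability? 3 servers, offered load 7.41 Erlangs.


B(N,A) = (A^N/N!) / sum(A^k/k!, k=0..N) with N=3, A=7.41 = 0.6541

0.6541


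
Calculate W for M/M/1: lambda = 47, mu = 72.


W = 1/(mu - lambda) = 1/(72 - 47) = 0.04 hours

0.04 hours


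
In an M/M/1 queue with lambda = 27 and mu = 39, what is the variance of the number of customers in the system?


rho = 27/39; Var(N) = rho/(1-rho)^2 = 7.31

7.31


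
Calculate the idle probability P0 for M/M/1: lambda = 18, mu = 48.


P0 = 1 - rho = 1 - 18/48 = 0.625

0.625


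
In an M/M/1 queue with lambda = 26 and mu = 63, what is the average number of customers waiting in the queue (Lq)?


rho = 26/63; Lq = rho^2/(1-rho) = 0.29

0.29


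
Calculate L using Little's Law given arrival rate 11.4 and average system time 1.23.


L = lambda * W = 11.4 * 1.23 = 14.02

14.02


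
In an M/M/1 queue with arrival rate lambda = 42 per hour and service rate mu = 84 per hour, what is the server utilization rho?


rho = lambda/mu = 42/84 = 0.5

0.5


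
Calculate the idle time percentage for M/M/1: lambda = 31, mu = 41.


Idle fraction = (1 - rho) * 100 = (1 - 31/41) * 100 = 24.4%

24.4%


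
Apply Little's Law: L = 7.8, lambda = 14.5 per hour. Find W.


W = L / lambda = 7.8 / 14.5 = 0.5379 hours

0.5379 hours


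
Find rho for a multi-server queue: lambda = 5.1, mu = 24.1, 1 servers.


rho = lambda / (c * mu) = 5.1 / (1 * 24.1) = 0.2116

0.2116


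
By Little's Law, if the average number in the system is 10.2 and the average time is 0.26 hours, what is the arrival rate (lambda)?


lambda = L / W = 10.2 / 0.26 = 39.23 per hour

39.23 per hour


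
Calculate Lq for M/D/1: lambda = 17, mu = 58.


M/D/1: Lq = rho^2 / (2*(1-rho)) where rho = 17/58; Lq = 0.06

0.06


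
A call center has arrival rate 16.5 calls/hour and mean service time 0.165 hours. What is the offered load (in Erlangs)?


Offered load a = lambda * E[S] = 16.5 * 0.165 = 2.72 Erlangs

2.72 Erlangs


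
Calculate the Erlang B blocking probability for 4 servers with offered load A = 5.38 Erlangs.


B(N,A) = (A^N/N!) / sum(A^k/k!, k=0..N) with N=4, A=5.38 = 0.4272

0.4272


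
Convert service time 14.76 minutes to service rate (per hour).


mu = 60 / avg_service_time = 60 / 14.76 = 4.07 per hour

4.07 per hour


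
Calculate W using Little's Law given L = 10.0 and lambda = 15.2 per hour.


W = L / lambda = 10.0 / 15.2 = 0.6579 hours

0.6579 hours


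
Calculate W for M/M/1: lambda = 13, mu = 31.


W = 1/(mu - lambda) = 1/(31 - 13) = 0.0556 hours

0.0556 hours


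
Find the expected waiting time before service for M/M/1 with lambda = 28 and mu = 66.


rho = 28/66; Wq = rho/(mu - lambda) = 0.0112 hours

0.0112 hours


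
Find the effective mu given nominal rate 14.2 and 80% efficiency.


Effective rate = mu * efficiency = 14.2 * 0.8 = 11.36 per hour

11.36 per hour


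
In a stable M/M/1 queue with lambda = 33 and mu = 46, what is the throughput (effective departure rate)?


For a stable queue (lambda < mu), throughput = lambda = 33 per hour

33 per hour


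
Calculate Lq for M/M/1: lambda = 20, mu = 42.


rho = 20/42; Lq = rho^2/(1-rho) = 0.43

0.43


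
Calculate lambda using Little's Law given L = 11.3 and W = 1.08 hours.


lambda = L / W = 11.3 / 1.08 = 10.46 per hour

10.46 per hour


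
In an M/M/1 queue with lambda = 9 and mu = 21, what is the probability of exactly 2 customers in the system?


rho = 9/21; P(n) = (1-rho)*rho^n = (1-9/21)*(9/21)^2 = 0.105

0.105


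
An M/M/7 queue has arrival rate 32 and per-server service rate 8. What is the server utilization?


rho = lambda/(c*mu) = 32/(7*8) = 0.5714

0.5714


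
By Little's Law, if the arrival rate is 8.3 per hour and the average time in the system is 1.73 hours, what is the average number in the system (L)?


L = lambda * W = 8.3 * 1.73 = 14.36

14.36


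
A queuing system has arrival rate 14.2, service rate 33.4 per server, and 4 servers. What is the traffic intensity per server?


rho = lambda / (c * mu) = 14.2 / (4 * 33.4) = 0.1063

0.1063


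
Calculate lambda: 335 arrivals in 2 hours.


lambda = total arrivals / time = 335 / 2 = 167.5 per hour

167.5 per hour


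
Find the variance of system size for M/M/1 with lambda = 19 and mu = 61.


rho = 19/61; Var(N) = rho/(1-rho)^2 = 0.66

0.66


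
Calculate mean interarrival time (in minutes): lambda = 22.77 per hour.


Mean interarrival time = 60/lambda = 60/22.77 = 2.64 minutes

2.64 minutes


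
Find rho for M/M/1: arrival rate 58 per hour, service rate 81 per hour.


rho = lambda/mu = 58/81 = 0.716

0.716


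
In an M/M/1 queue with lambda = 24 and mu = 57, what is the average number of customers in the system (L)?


rho = 24/57; L = rho/(1-rho) = 0.73

0.73


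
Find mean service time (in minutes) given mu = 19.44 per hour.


Mean service time = 60/mu = 60/19.44 = 3.09 minutes

3.09 minutes


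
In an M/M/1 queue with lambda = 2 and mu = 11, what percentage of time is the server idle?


Idle fraction = (1 - rho) * 100 = (1 - 2/11) * 100 = 81.8%

81.8%


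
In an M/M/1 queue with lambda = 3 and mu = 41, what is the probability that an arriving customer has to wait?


P(wait) = rho = lambda/mu = 3/41 = 0.0732

0.0732


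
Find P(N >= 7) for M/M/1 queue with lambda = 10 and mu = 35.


P(N >= 7) = rho^7 = (10/35)^7 = 0.0002

0.0002


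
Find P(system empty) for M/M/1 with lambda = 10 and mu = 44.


P0 = 1 - rho = 1 - 10/44 = 0.7727

0.7727


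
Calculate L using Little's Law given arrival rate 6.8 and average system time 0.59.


L = lambda * W = 6.8 * 0.59 = 4.01

4.01


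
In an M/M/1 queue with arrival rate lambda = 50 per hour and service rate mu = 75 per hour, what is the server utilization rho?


rho = lambda/mu = 50/75 = 0.6667

0.6667


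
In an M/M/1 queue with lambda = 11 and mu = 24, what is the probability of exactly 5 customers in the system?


rho = 11/24; P(n) = (1-rho)*rho^n = (1-11/24)*(11/24)^5 = 0.011

0.011


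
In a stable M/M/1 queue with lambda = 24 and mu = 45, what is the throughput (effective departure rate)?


For a stable queue (lambda < mu), throughput = lambda = 24 per hour

24 per hour


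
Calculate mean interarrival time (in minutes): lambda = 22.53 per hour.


Mean interarrival time = 60/lambda = 60/22.53 = 2.66 minutes

2.66 minutes


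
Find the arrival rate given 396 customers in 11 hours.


lambda = total arrivals / time = 396 / 11 = 36.0 per hour

36.0 per hour


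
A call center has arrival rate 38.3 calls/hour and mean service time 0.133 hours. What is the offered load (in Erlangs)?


Offered load a = lambda * E[S] = 38.3 * 0.133 = 5.09 Erlangs

5.09 Erlangs


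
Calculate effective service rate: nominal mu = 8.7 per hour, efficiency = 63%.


Effective rate = mu * efficiency = 8.7 * 0.63 = 5.48 per hour

5.48 per hour


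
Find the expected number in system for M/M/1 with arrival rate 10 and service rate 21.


rho = 10/21; L = rho/(1-rho) = 0.91

0.91


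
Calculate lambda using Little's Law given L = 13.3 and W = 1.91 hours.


lambda = L / W = 13.3 / 1.91 = 6.96 per hour

6.96 per hour


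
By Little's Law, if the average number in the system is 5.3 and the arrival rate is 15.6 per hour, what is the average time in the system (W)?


W = L / lambda = 5.3 / 15.6 = 0.3397 hours

0.3397 hours


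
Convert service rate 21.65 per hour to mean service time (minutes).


Mean service time = 60/mu = 60/21.65 = 2.77 minutes

2.77 minutes


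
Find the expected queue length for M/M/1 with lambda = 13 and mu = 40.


rho = 13/40; Lq = rho^2/(1-rho) = 0.16

0.16


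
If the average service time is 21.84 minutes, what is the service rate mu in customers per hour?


mu = 60 / avg_service_time = 60 / 21.84 = 2.75 per hour

2.75 per hour


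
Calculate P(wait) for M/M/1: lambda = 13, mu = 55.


P(wait) = rho = lambda/mu = 13/55 = 0.2364

0.2364


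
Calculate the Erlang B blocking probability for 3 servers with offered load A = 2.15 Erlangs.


B(N,A) = (A^N/N!) / sum(A^k/k!, k=0..N) with N=3, A=2.15 = 0.2327

0.2327


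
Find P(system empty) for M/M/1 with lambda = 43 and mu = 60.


P0 = 1 - rho = 1 - 43/60 = 0.2833

0.2833


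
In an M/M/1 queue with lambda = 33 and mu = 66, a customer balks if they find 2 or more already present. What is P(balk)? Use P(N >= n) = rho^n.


P(N >= 2) = rho^2 = (33/66)^2 = 0.25

0.25


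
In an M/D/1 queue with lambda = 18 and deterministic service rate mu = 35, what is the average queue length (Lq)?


M/D/1: Lq = rho^2 / (2*(1-rho)) where rho = 18/35; Lq = 0.27

0.27


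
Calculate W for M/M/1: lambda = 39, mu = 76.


W = 1/(mu - lambda) = 1/(76 - 39) = 0.027 hours

0.027 hours


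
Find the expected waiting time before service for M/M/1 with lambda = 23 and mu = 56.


rho = 23/56; Wq = rho/(mu - lambda) = 0.0124 hours

0.0124 hours


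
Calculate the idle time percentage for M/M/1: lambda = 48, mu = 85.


Idle fraction = (1 - rho) * 100 = (1 - 48/85) * 100 = 43.5%

43.5%


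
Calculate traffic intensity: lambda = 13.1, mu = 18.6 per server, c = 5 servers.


rho = lambda / (c * mu) = 13.1 / (5 * 18.6) = 0.1409

0.1409


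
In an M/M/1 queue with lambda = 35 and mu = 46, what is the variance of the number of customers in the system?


rho = 35/46; Var(N) = rho/(1-rho)^2 = 13.31

13.31


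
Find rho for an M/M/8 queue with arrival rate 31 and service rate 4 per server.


rho = lambda/(c*mu) = 31/(8*4) = 0.9688

0.9688
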